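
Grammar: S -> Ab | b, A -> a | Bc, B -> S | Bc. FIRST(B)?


Per alternative of B: FIRST(S) = {a, b}; FIRST(Bc) = {a, b}
FIRST(B) = {a, b}


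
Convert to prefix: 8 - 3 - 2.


left-to-right (same/higher precedence on left): tree is (- (- 8 3) 2)
Prefix: - - 8 3 2


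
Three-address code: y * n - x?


Break into single-operator statements:
t1 = y * n
t2 = t1 - x


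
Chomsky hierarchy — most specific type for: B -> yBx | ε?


Single nonterminal LHS, but y^n x^n is not regular
Classification: Type 2 (Context-Free)


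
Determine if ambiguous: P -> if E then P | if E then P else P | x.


dangling else: 'if E then if E then x else x' parses two ways
Ambiguous


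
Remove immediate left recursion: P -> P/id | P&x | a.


Left-recursive alternatives: P/id, P&x; non-recursive: a
Introduce P': P -> aP', P' -> /idP' | &xP' | ε


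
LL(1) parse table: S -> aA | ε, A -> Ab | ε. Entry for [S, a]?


For [S, a]: 'a' ∈ FIRST(aA)
Entry: S -> aA


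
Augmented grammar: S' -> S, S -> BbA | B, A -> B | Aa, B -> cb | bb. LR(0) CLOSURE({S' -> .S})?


Start: S' -> .S
For each item with dot before a nonterminal B, add B -> .γ for every B-production
Closure: [S' -> .S, S -> .BbA, S -> .B, B -> .cb, B -> .bb]


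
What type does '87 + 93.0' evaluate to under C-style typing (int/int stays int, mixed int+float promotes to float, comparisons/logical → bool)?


Operand types: int + float
Rule: mixed int/float promotes to float; int/int stays int
Result type: float


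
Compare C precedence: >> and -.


'-' is additive (level 9); '>>' is shift (level 8)
Higher level binds tighter
'-' has higher precedence than '>>'


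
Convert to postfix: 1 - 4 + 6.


Left to right (same or higher precedence on left)
Postfix: 1 4 - 6 +


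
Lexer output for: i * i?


Scan left to right, longest-match per lexeme
Tokens: ID(i), OP(*), ID(i)


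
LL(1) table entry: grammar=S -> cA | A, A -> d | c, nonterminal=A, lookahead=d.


For [A, d]: 'd' ∈ FIRST(d)
Entry: A -> d


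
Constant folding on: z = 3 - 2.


3 - 2 = 1 at compile time
Optimized: z = 1


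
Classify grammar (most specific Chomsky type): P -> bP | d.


Right-linear: every RHS is a terminal or a terminal followed by one nonterminal
Classification: Type 3 (Regular)


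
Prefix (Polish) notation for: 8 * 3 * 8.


left-to-right (same/higher precedence on left): tree is (* (* 8 3) 8)
Prefix: * * 8 3 8


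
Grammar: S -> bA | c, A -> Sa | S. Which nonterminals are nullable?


A nonterminal is nullable iff some alternative derives ε (directly, or every symbol in it is nullable)
Nullable: {}


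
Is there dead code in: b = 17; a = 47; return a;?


b is assigned but never read
Dead: 'b = 17'


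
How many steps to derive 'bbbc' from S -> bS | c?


Derivation: S => bS => bbS => bbbS => bbbc
Steps: 4


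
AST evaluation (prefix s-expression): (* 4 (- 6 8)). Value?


Evaluate inner: (- 6 8) = -2
Evaluate root: (* 4 -2) = -8
Result: -8


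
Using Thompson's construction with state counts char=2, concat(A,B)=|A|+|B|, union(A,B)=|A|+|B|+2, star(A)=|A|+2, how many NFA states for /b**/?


Syntax tree has 1 char leaf(s), 0 union(s), 2 star(s)
chars contribute 1×2 = 2; each union adds +2; each star adds +2
Total: 2 + 0 + 4 = 6 states


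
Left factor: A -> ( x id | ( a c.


Common prefix: '('
Factored: A -> ( A', A' -> x id | a c


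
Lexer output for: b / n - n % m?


Scan left to right, longest-match per lexeme
Tokens: ID(b), OP(/), ID(n), OP(-), ID(n), OP(%), ID(m)


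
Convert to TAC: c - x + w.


Break into single-operator statements:
t1 = c - x
t2 = t1 + w


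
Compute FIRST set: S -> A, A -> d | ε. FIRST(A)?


Per alternative of A: FIRST(d) = {d}; FIRST(ε) = {ε}
FIRST(A) = {d, ε}


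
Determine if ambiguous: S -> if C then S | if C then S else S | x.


dangling else: 'if C then if C then x else x' parses two ways
Ambiguous


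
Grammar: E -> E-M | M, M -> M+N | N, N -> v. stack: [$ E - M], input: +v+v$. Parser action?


'+' can extend M; shift to build M -> M+N
Action: shift


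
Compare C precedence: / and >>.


'/' is multiplicative (level 10); '>>' is shift (level 8)
Higher level binds tighter
'/' has higher precedence than '>>'


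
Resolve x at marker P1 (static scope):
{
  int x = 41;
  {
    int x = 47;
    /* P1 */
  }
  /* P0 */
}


x declared in the same block as P1
x = 47


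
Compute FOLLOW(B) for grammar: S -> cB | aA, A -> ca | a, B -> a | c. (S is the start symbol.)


$ ∈ FOLLOW(S). For each A -> αBβ: add FIRST(β)\{ε} to FOLLOW(B); if β nullable, add FOLLOW(A).
FOLLOW(B) = {$}


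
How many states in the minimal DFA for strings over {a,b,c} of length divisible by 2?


Track length mod 2: states 0..1, accept at 0
Minimal DFA: 2 states


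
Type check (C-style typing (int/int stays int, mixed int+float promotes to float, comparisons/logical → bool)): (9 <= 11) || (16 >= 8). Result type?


Operand types: bool || bool
Rule: logical operators take bool operands and yield bool
Result type: bool


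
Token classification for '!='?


Pattern: operator symbol
Type: OPERATOR


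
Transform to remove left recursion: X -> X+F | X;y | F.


Left-recursive alternatives: X+F, X;y; non-recursive: F
Introduce X': X -> FX', X' -> +FX' | ;yX' | ε


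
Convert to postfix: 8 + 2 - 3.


Left to right (same or higher precedence on left)
Postfix: 8 2 + 3 -


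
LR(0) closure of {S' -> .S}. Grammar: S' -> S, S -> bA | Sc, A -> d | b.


Start: S' -> .S
For each item with dot before a nonterminal B, add B -> .γ for every B-production
Closure: [S' -> .S, S -> .bA, S -> .Sc]


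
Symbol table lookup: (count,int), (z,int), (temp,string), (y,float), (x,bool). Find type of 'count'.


Lookup 'count' → type int


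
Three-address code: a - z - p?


Break into single-operator statements:
t1 = a - z
t2 = t1 - p


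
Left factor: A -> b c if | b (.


Common prefix: 'b'
Factored: A -> b A', A' -> c if | (


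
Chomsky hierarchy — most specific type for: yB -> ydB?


LHS has context (more than one symbol) and |LHS| ≤ |RHS|
Classification: Type 1 (Context-Sensitive)


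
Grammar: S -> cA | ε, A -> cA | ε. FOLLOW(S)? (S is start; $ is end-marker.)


$ ∈ FOLLOW(S). For each A -> αBβ: add FIRST(β)\{ε} to FOLLOW(B); if β nullable, add FOLLOW(A).
FOLLOW(S) = {$}


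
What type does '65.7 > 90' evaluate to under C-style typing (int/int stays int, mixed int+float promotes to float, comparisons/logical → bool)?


Operand types: float > int
Rule: comparison yields bool
Result type: bool


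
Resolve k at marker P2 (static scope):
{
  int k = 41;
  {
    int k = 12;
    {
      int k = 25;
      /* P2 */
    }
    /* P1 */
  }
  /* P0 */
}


k declared in the same block as P2
k = 25


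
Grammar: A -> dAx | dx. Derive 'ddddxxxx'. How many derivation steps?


Derivation: A => dAx => ddAxx => dddAxxx => ddddxxxx
Steps: 4


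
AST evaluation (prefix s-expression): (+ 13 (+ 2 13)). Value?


Evaluate inner: (+ 2 13) = 15
Evaluate root: (+ 13 15) = 28
Result: 28


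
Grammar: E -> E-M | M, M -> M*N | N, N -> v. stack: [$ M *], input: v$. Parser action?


no handle; shift 'v'
Action: shift


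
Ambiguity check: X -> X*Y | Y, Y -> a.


precedence layered via separate nonterminal Y: deterministic
Unambiguous


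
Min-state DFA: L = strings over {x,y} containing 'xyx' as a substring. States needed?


KMP-style automaton: 3 progress states + 1 absorbing accept = 4
Minimal DFA: 4 states


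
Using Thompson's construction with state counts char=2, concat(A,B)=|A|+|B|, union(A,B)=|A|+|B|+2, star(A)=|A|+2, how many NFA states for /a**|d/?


Syntax tree has 2 char leaf(s), 1 union(s), 2 star(s)
chars contribute 2×2 = 4; each union adds +2; each star adds +2
Total: 4 + 2 + 4 = 10 states


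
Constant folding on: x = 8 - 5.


8 - 5 = 3 at compile time
Optimized: x = 3


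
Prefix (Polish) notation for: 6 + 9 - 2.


left-to-right (same/higher precedence on left): tree is (- (+ 6 9) 2)
Prefix: - + 6 9 2


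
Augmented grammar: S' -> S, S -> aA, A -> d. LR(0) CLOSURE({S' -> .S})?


Start: S' -> .S
For each item with dot before a nonterminal B, add B -> .γ for every B-production
Closure: [S' -> .S, S -> .aA]


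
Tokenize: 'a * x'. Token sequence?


Scan left to right, longest-match per lexeme
Tokens: ID(a), OP(*), ID(x)


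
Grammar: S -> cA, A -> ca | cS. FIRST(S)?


Per alternative of S: FIRST(cA) = {c}
FIRST(S) = {c}


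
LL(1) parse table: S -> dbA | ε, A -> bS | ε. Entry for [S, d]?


For [S, d]: 'd' ∈ FIRST(dbA)
Entry: S -> dbA


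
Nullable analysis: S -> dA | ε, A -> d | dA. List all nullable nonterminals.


A nonterminal is nullable iff some alternative derives ε (directly, or every symbol in it is nullable)
Nullable: {S}


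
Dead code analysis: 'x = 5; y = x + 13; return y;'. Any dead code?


x is read by y's definition; y is returned
No dead code


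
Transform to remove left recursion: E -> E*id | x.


Left-recursive alternatives: E*id; non-recursive: x
Introduce E': E -> xE', E' -> *idE' | ε


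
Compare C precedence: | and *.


'*' is multiplicative (level 10); '|' is bitwise OR (level 3)
Higher level binds tighter
'*' has higher precedence than '|'


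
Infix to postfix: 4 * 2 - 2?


Left to right (same or higher precedence on left)
Postfix: 4 2 * 2 -


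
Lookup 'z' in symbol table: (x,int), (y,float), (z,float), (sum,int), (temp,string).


Lookup 'z' → type float


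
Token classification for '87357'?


Pattern: digits only
Type: INTEGER_LITERAL


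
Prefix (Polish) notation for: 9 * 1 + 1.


left-to-right (same/higher precedence on left): tree is (+ (* 9 1) 1)
Prefix: + * 9 1 1


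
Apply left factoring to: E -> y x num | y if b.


Common prefix: 'y'
Factored: E -> y E', E' -> x num | if b


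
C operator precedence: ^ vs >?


'>' is relational (level 7); '^' is bitwise XOR (level 4)
Higher level binds tighter
'>' has higher precedence than '^'


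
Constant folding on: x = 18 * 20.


18 * 20 = 360 at compile time
Optimized: x = 360


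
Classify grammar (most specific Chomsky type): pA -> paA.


LHS has context (more than one symbol) and |LHS| ≤ |RHS|
Classification: Type 1 (Context-Sensitive)


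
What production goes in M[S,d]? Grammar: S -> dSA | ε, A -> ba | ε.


For [S, d]: 'd' ∈ FIRST(dSA)
Entry: S -> dSA


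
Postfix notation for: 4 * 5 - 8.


Left to right (same or higher precedence on left)
Postfix: 4 5 * 8 -


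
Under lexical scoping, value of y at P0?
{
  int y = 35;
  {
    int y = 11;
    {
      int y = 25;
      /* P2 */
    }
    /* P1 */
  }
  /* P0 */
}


y declared in the same block as P0
y = 35


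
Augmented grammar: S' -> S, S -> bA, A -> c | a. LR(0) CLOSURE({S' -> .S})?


Start: S' -> .S
For each item with dot before a nonterminal B, add B -> .γ for every B-production
Closure: [S' -> .S, S -> .bA]


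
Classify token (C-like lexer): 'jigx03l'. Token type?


Pattern: letter/underscore followed by alphanumerics, not a keyword
Type: IDENTIFIER


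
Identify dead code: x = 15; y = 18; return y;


x is assigned but never read
Dead: 'x = 15'


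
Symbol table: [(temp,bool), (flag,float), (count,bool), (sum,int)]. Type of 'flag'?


Lookup 'flag' → type float


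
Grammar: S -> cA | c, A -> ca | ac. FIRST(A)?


Per alternative of A: FIRST(ca) = {c}; FIRST(ac) = {a}
FIRST(A) = {a, c}


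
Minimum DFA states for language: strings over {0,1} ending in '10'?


Track the longest suffix of input matching a prefix of '10': 3 classes (prefixes of length 0..2)
Minimal DFA: 3 states


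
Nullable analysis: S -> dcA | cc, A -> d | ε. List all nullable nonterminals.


A nonterminal is nullable iff some alternative derives ε (directly, or every symbol in it is nullable)
Nullable: {A}


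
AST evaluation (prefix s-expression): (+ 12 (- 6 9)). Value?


Evaluate inner: (- 6 9) = -3
Evaluate root: (+ 12 -3) = 9
Result: 9


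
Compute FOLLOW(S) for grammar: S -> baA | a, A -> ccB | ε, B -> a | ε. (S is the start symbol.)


$ ∈ FOLLOW(S). For each A -> αBβ: add FIRST(β)\{ε} to FOLLOW(B); if β nullable, add FOLLOW(A).
FOLLOW(S) = {$}


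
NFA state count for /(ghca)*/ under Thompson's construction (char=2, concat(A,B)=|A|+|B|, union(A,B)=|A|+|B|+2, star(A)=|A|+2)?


Syntax tree has 4 char leaf(s), 0 union(s), 1 star(s)
chars contribute 4×2 = 8; each union adds +2; each star adds +2
Total: 8 + 0 + 2 = 10 states


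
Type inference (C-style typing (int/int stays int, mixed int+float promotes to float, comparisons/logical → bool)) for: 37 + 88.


Operand types: int + int
Rule: mixed int/float promotes to float; int/int stays int
Result type: int


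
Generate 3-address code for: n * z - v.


Break into single-operator statements:
t1 = n * z
t2 = t1 - v


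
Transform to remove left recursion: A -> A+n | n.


Left-recursive alternatives: A+n; non-recursive: n
Introduce A': A -> nA', A' -> +nA' | ε


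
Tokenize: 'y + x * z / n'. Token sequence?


Scan left to right, longest-match per lexeme
Tokens: ID(y), OP(+), ID(x), OP(*), ID(z), OP(/), ID(n)


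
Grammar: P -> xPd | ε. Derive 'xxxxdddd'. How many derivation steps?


Derivation: P => xPd => xxPdd => xxxPddd => xxxxPdddd => xxxxdddd
Steps: 5


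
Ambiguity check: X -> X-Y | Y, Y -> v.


precedence layered via separate nonterminal Y: deterministic
Unambiguous


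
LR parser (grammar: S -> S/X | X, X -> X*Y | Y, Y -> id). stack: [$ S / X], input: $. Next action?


handle 'S/X' on top; lookahead ∈ FOLLOW(S) = {/, $}
Action: reduce (S -> S/X)


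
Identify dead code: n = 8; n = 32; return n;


first assignment to n is overwritten before any read
Dead: 'n = 8'


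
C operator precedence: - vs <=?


'-' is additive (level 9); '<=' is relational (level 7)
Higher level binds tighter
'-' has higher precedence than '<='


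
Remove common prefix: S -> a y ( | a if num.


Common prefix: 'a'
Factored: S -> a S', S' -> y ( | if num


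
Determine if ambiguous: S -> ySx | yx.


balanced y^n…x^n: each string has a unique parse
Unambiguous


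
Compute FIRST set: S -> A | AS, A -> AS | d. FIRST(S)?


Per alternative of S: FIRST(A) = {d}; FIRST(AS) = {d}
FIRST(S) = {d}


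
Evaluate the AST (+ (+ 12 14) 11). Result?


Evaluate inner: (+ 12 14) = 26
Evaluate root: (+ 26 11) = 37
Result: 37


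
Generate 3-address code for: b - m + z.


Break into single-operator statements:
t1 = b - m
t2 = t1 + z


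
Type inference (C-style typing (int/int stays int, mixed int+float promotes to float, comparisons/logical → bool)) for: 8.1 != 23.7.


Operand types: float != float
Rule: comparison yields bool
Result type: bool


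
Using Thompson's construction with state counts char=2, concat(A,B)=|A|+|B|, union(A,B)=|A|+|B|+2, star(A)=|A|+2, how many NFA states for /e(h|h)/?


Syntax tree has 3 char leaf(s), 1 union(s), 0 star(s)
chars contribute 3×2 = 6; each union adds +2; each star adds +2
Total: 6 + 2 + 0 = 8 states


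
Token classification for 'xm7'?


Pattern: letter/underscore followed by alphanumerics, not a keyword
Type: IDENTIFIER


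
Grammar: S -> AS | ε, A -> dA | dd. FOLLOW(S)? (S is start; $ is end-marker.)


$ ∈ FOLLOW(S). For each A -> αBβ: add FIRST(β)\{ε} to FOLLOW(B); if β nullable, add FOLLOW(A).
FOLLOW(S) = {$}


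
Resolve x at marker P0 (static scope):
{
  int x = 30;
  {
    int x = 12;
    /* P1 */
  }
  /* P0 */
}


x declared in the same block as P0
x = 30


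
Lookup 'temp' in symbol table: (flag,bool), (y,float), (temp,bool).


Lookup 'temp' → type bool


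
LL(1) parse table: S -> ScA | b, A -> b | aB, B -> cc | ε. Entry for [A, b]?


For [A, b]: 'b' ∈ FIRST(b)
Entry: A -> b


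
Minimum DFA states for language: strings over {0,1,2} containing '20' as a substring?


KMP-style automaton: 2 progress states + 1 absorbing accept = 3
Minimal DFA: 3 states


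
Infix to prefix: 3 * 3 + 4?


left-to-right (same/higher precedence on left): tree is (+ (* 3 3) 4)
Prefix: + * 3 3 4


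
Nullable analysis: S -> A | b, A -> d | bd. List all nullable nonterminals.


A nonterminal is nullable iff some alternative derives ε (directly, or every symbol in it is nullable)
Nullable: {}


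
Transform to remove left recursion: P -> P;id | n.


Left-recursive alternatives: P;id; non-recursive: n
Introduce P': P -> nP', P' -> ;idP' | ε


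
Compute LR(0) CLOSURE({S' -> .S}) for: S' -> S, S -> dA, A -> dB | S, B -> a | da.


Start: S' -> .S
For each item with dot before a nonterminal B, add B -> .γ for every B-production
Closure: [S' -> .S, S -> .dA]


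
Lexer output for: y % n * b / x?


Scan left to right, longest-match per lexeme
Tokens: ID(y), OP(%), ID(n), OP(*), ID(b), OP(/), ID(x)


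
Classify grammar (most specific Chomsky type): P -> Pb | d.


Left-linear: every RHS is a terminal or one nonterminal followed by a terminal
Classification: Type 3 (Regular)


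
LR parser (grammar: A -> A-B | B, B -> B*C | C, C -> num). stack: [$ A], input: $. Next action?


start symbol A on stack, input exhausted
Action: accept


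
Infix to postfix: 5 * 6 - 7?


Left to right (same or higher precedence on left)
Postfix: 5 6 * 7 -


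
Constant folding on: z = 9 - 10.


9 - 10 = -1 at compile time
Optimized: z = -1


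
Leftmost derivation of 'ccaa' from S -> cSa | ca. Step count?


Derivation: S => cSa => ccaa
Steps: 2


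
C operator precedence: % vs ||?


'%' is multiplicative (level 10); '||' is logical OR (level 1)
Higher level binds tighter
'%' has higher precedence than '||'


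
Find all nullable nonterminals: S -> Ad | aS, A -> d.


A nonterminal is nullable iff some alternative derives ε (directly, or every symbol in it is nullable)
Nullable: {}


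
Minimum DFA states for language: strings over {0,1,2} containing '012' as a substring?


KMP-style automaton: 3 progress states + 1 absorbing accept = 4
Minimal DFA: 4 states


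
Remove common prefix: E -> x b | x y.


Common prefix: 'x'
Factored: E -> x E', E' -> b | y


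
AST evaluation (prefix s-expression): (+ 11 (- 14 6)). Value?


Evaluate inner: (- 14 6) = 8
Evaluate root: (+ 11 8) = 19
Result: 19


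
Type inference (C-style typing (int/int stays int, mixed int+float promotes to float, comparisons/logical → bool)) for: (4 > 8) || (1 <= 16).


Operand types: bool || bool
Rule: logical operators take bool operands and yield bool
Result type: bool


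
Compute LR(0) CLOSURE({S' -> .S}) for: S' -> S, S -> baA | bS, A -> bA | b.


Start: S' -> .S
For each item with dot before a nonterminal B, add B -> .γ for every B-production
Closure: [S' -> .S, S -> .baA, S -> .bS]


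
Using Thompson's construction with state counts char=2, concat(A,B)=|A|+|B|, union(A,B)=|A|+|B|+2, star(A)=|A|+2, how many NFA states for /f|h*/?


Syntax tree has 2 char leaf(s), 1 union(s), 1 star(s)
chars contribute 2×2 = 4; each union adds +2; each star adds +2
Total: 4 + 2 + 2 = 8 states


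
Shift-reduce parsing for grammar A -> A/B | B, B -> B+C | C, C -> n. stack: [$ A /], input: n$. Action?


no handle ('A/' is not any RHS); shift 'n'
Action: shift


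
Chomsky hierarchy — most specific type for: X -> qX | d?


Right-linear: every RHS is a terminal or a terminal followed by one nonterminal
Classification: Type 3 (Regular)


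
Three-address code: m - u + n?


Break into single-operator statements:
t1 = m - u
t2 = t1 + n


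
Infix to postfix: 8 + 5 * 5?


* has higher precedence, evaluate 5*5 first
Postfix: 8 5 5 * +


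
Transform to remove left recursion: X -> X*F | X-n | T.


Left-recursive alternatives: X*F, X-n; non-recursive: T
Introduce X': X -> TX', X' -> *FX' | -nX' | ε


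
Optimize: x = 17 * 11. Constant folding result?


17 * 11 = 187 at compile time
Optimized: x = 187


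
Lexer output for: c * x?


Scan left to right, longest-match per lexeme
Tokens: ID(c), OP(*), ID(x)


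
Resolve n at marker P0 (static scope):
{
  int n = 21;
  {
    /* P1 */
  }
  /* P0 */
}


n declared in the same block as P0
n = 21


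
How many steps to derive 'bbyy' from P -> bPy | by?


Derivation: P => bPy => bbyy
Steps: 2


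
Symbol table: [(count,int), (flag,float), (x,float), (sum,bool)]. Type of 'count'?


Lookup 'count' → type int


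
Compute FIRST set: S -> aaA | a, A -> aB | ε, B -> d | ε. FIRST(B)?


Per alternative of B: FIRST(d) = {d}; FIRST(ε) = {ε}
FIRST(B) = {d, ε}


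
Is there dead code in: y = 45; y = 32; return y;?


first assignment to y is overwritten before any read
Dead: 'y = 45'


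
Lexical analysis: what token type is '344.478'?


Pattern: digits with a decimal point
Type: FLOAT_LITERAL


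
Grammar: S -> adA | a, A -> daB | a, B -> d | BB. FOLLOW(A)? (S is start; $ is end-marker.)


$ ∈ FOLLOW(S). For each A -> αBβ: add FIRST(β)\{ε} to FOLLOW(B); if β nullable, add FOLLOW(A).
FOLLOW(A) = {$}


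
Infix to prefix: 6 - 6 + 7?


left-to-right (same/higher precedence on left): tree is (+ (- 6 6) 7)
Prefix: + - 6 6 7


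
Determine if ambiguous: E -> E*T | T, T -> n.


precedence layered via separate nonterminal T: deterministic
Unambiguous


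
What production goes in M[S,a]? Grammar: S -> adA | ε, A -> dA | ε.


For [S, a]: 'a' ∈ FIRST(adA)
Entry: S -> adA


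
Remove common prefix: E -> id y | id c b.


Common prefix: 'id'
Factored: E -> id E', E' -> y | c b


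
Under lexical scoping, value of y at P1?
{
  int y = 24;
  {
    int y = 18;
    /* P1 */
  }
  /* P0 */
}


y declared in the same block as P1
y = 18


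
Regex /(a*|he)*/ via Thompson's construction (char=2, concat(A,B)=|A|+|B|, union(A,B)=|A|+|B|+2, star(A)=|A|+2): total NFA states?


Syntax tree has 3 char leaf(s), 1 union(s), 2 star(s)
chars contribute 3×2 = 6; each union adds +2; each star adds +2
Total: 6 + 2 + 4 = 12 states


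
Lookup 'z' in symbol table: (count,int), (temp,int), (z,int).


Lookup 'z' → type int


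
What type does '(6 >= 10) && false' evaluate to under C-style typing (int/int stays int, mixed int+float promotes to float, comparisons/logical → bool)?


Operand types: bool && bool
Rule: logical operators take bool operands and yield bool
Result type: bool


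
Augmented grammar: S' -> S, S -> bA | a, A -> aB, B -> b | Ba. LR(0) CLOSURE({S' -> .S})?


Start: S' -> .S
For each item with dot before a nonterminal B, add B -> .γ for every B-production
Closure: [S' -> .S, S -> .bA, S -> .a]


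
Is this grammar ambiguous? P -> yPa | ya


balanced y^n…a^n: each string has a unique parse
Unambiguous


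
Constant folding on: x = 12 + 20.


12 + 20 = 32 at compile time
Optimized: x = 32


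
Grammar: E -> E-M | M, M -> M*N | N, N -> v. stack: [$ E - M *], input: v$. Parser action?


no handle; shift 'v'
Action: shift


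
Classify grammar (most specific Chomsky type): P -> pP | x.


Right-linear: every RHS is a terminal or a terminal followed by one nonterminal
Classification: Type 3 (Regular)


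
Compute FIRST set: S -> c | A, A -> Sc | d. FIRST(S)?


Per alternative of S: FIRST(c) = {c}; FIRST(A) = {c, d}
FIRST(S) = {c, d}


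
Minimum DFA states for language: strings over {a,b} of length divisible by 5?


Track length mod 5: states 0..4, accept at 0
Minimal DFA: 5 states


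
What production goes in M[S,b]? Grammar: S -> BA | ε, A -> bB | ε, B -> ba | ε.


For [S, b]: 'b' ∈ FIRST(BA)
Entry: S -> BA


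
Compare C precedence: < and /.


'/' is multiplicative (level 10); '<' is relational (level 7)
Higher level binds tighter
'/' has higher precedence than '<'


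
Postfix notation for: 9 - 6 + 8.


Left to right (same or higher precedence on left)
Postfix: 9 6 - 8 +


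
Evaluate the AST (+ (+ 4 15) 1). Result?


Evaluate inner: (+ 4 15) = 19
Evaluate root: (+ 19 1) = 20
Result: 20


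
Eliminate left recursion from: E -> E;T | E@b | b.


Left-recursive alternatives: E;T, E@b; non-recursive: b
Introduce E': E -> bE', E' -> ;TE' | @bE' | ε


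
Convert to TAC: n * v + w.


Break into single-operator statements:
t1 = n * v
t2 = t1 + w


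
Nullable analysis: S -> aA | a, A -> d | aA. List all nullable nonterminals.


A nonterminal is nullable iff some alternative derives ε (directly, or every symbol in it is nullable)
Nullable: {}


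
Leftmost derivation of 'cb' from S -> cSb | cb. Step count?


Derivation: S => cb
Steps: 1


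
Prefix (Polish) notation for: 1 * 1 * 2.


left-to-right (same/higher precedence on left): tree is (* (* 1 1) 2)
Prefix: * * 1 1 2


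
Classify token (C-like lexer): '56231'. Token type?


Pattern: digits only
Type: INTEGER_LITERAL


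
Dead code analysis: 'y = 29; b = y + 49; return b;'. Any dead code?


y is read by b's definition; b is returned
No dead code


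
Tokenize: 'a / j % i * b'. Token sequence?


Scan left to right, longest-match per lexeme
Tokens: ID(a), OP(/), ID(j), OP(%), ID(i), OP(*), ID(b)


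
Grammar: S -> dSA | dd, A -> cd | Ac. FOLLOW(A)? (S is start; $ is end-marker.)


$ ∈ FOLLOW(S). For each A -> αBβ: add FIRST(β)\{ε} to FOLLOW(B); if β nullable, add FOLLOW(A).
FOLLOW(A) = {$, c}


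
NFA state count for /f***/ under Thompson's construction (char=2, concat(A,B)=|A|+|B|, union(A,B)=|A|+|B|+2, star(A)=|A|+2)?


Syntax tree has 1 char leaf(s), 0 union(s), 3 star(s)
chars contribute 1×2 = 2; each union adds +2; each star adds +2
Total: 2 + 0 + 6 = 8 states


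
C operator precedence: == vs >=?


'>=' is relational (level 7); '==' is equality (level 6)
Higher level binds tighter
'>=' has higher precedence than '=='


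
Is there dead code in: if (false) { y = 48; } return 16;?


condition is constant false, so the whole block is unreachable
Dead: 'if (false) { y = 48; }'


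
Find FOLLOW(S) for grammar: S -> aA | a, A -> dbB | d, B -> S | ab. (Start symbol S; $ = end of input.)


$ ∈ FOLLOW(S). For each A -> αBβ: add FIRST(β)\{ε} to FOLLOW(B); if β nullable, add FOLLOW(A).
FOLLOW(S) = {$}


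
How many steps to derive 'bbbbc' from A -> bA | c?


Derivation: A => bA => bbA => bbbA => bbbbA => bbbbc
Steps: 5


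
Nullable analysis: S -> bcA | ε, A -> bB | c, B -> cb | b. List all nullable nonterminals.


A nonterminal is nullable iff some alternative derives ε (directly, or every symbol in it is nullable)
Nullable: {S}


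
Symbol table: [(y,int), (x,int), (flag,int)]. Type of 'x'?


Lookup 'x' → type int


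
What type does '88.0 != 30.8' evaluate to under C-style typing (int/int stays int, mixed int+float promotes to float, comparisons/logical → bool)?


Operand types: float != float
Rule: comparison yields bool
Result type: bool


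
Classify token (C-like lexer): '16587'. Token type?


Pattern: digits only
Type: INTEGER_LITERAL


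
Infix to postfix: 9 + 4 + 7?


Left to right (same or higher precedence on left)
Postfix: 9 4 + 7 +


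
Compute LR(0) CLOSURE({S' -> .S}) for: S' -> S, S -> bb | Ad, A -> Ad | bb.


Start: S' -> .S
For each item with dot before a nonterminal B, add B -> .γ for every B-production
Closure: [S' -> .S, S -> .bb, S -> .Ad, A -> .Ad, A -> .bb]


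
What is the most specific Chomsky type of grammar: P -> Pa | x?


Left-linear: every RHS is a terminal or one nonterminal followed by a terminal
Classification: Type 3 (Regular)


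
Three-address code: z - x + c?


Break into single-operator statements:
t1 = z - x
t2 = t1 + c


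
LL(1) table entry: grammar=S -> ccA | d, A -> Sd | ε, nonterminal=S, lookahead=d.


For [S, d]: 'd' ∈ FIRST(d)
Entry: S -> d


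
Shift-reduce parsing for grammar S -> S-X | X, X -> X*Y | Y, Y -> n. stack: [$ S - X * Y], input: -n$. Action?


handle 'X*Y' on top
Action: reduce (X -> X*Y)


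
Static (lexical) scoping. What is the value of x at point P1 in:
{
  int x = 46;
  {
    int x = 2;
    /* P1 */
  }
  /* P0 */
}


x declared in the same block as P1
x = 2


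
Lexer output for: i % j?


Scan left to right, longest-match per lexeme
Tokens: ID(i), OP(%), ID(j)


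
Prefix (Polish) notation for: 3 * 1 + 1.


left-to-right (same/higher precedence on left): tree is (+ (* 3 1) 1)
Prefix: + * 3 1 1


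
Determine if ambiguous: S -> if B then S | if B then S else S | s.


dangling else: 'if B then if B then s else s' parses two ways
Ambiguous


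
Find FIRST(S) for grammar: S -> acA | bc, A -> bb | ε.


Per alternative of S: FIRST(acA) = {a}; FIRST(bc) = {b}
FIRST(S) = {a, b}


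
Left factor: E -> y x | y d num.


Common prefix: 'y'
Factored: E -> y E', E' -> x | d num


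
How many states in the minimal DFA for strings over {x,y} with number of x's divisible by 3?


Track (count of x) mod 3: states 0..2, accept at 0
Minimal DFA: 3 states


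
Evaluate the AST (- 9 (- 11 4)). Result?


Evaluate inner: (- 11 4) = 7
Evaluate root: (- 9 7) = 2
Result: 2


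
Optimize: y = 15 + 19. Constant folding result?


15 + 19 = 34 at compile time
Optimized: y = 34


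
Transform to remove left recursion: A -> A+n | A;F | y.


Left-recursive alternatives: A+n, A;F; non-recursive: y
Introduce A': A -> yA', A' -> +nA' | ;FA' | ε


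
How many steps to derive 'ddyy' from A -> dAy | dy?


Derivation: A => dAy => ddyy
Steps: 2


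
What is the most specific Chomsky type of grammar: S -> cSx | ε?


Single nonterminal LHS, but c^n x^n is not regular
Classification: Type 2 (Context-Free)


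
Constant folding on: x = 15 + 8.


15 + 8 = 23 at compile time
Optimized: x = 23


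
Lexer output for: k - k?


Scan left to right, longest-match per lexeme
Tokens: ID(k), OP(-), ID(k)


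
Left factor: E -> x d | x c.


Common prefix: 'x'
Factored: E -> x E', E' -> d | c


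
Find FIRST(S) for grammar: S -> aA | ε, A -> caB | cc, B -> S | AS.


Per alternative of S: FIRST(aA) = {a}; FIRST(ε) = {ε}
FIRST(S) = {a, ε}


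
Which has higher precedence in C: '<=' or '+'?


'+' is additive (level 9); '<=' is relational (level 7)
Higher level binds tighter
'+' has higher precedence than '<='


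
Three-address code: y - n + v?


Break into single-operator statements:
t1 = y - n
t2 = t1 + v


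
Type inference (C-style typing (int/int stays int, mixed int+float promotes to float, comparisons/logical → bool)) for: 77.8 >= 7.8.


Operand types: float >= float
Rule: comparison yields bool
Result type: bool


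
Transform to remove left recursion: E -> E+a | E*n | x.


Left-recursive alternatives: E+a, E*n; non-recursive: x
Introduce E': E -> xE', E' -> +aE' | *nE' | ε


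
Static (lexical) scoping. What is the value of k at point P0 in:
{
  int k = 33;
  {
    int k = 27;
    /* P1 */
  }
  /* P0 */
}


k declared in the same block as P0
k = 33


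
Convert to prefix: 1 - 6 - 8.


left-to-right (same/higher precedence on left): tree is (- (- 1 6) 8)
Prefix: - - 1 6 8


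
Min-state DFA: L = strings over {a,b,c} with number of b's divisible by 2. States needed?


Track (count of b) mod 2: states 0..1, accept at 0
Minimal DFA: 2 states


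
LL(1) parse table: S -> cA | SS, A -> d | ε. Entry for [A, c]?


For [A, c]: ε is nullable and 'c' ∈ FOLLOW(A)
Entry: A -> ε


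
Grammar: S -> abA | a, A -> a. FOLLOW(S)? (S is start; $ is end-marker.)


$ ∈ FOLLOW(S). For each A -> αBβ: add FIRST(β)\{ε} to FOLLOW(B); if β nullable, add FOLLOW(A).
FOLLOW(S) = {$}


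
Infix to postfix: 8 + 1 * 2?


* has higher precedence, evaluate 1*2 first
Postfix: 8 1 2 * +


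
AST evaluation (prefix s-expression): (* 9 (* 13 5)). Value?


Evaluate inner: (* 13 5) = 65
Evaluate root: (* 9 65) = 585
Result: 585


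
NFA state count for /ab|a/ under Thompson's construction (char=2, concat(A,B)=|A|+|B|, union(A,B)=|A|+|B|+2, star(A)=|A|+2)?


Syntax tree has 3 char leaf(s), 1 union(s), 0 star(s)
chars contribute 3×2 = 6; each union adds +2; each star adds +2
Total: 6 + 2 + 0 = 8 states


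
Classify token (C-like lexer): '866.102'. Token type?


Pattern: digits with a decimal point
Type: FLOAT_LITERAL


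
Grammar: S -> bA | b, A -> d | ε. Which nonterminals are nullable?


A nonterminal is nullable iff some alternative derives ε (directly, or every symbol in it is nullable)
Nullable: {A}


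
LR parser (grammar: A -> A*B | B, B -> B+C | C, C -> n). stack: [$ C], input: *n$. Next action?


'C' (not preceded by B+) is the handle for B -> C
Action: reduce (B -> C)


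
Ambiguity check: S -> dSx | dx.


balanced d^n…x^n: each string has a unique parse
Unambiguous


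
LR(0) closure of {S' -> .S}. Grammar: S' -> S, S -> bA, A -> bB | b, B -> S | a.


Start: S' -> .S
For each item with dot before a nonterminal B, add B -> .γ for every B-production
Closure: [S' -> .S, S -> .bA]


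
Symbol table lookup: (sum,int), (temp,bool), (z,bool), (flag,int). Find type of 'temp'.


Lookup 'temp' → type bool


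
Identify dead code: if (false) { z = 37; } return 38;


condition is constant false, so the whole block is unreachable
Dead: 'if (false) { z = 37; }'


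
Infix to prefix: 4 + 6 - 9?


left-to-right (same/higher precedence on left): tree is (- (+ 4 6) 9)
Prefix: - + 4 6 9


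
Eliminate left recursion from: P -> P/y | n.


Left-recursive alternatives: P/y; non-recursive: n
Introduce P': P -> nP', P' -> /yP' | ε


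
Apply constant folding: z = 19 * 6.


19 * 6 = 114 at compile time
Optimized: z = 114


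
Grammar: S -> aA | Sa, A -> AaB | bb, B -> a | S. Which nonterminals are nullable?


A nonterminal is nullable iff some alternative derives ε (directly, or every symbol in it is nullable)
Nullable: {}


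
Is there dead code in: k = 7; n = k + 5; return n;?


k is read by n's definition; n is returned
No dead code


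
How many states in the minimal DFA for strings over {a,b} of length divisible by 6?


Track length mod 6: states 0..5, accept at 0
Minimal DFA: 6 states


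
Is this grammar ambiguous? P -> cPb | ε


balanced c^n…b^n: each string has a unique parse
Unambiguous


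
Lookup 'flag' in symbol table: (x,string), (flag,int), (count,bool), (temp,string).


Lookup 'flag' → type int


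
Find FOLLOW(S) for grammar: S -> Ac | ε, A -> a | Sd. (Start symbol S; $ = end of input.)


$ ∈ FOLLOW(S). For each A -> αBβ: add FIRST(β)\{ε} to FOLLOW(B); if β nullable, add FOLLOW(A).
FOLLOW(S) = {$, d}


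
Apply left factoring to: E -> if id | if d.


Common prefix: 'if'
Factored: E -> if E', E' -> id | d


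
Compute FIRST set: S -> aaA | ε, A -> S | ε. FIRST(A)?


Per alternative of A: FIRST(S) = {a, ε}; FIRST(ε) = {ε}
FIRST(A) = {a, ε}


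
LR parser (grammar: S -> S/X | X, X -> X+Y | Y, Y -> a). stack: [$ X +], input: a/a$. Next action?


no handle; shift 'a'
Action: shift


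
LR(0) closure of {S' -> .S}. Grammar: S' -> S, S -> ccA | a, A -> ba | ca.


Start: S' -> .S
For each item with dot before a nonterminal B, add B -> .γ for every B-production
Closure: [S' -> .S, S -> .ccA, S -> .a]


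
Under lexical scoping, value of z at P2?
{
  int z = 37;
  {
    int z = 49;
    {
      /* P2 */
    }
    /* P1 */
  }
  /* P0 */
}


P2's block does not declare z; resolves to the enclosing declaration at depth 1
z = 49


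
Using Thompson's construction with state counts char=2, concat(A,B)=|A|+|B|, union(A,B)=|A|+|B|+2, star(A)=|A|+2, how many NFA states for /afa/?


Syntax tree has 3 char leaf(s), 0 union(s), 0 star(s)
chars contribute 3×2 = 6; each union adds +2; each star adds +2
Total: 6 + 0 + 0 = 6 states


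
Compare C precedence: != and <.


'<' is relational (level 7); '!=' is equality (level 6)
Higher level binds tighter
'<' has higher precedence than '!='


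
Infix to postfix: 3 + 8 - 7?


Left to right (same or higher precedence on left)
Postfix: 3 8 + 7 -


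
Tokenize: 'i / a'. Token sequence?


Scan left to right, longest-match per lexeme
Tokens: ID(i), OP(/), ID(a)


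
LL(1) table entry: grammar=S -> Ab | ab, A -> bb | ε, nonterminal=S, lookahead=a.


For [S, a]: 'a' ∈ FIRST(ab)
Entry: S -> ab


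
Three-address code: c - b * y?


Break into single-operator statements:
t1 = b * y
t2 = c - t1


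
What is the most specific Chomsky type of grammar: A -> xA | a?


Right-linear: every RHS is a terminal or a terminal followed by one nonterminal
Classification: Type 3 (Regular)


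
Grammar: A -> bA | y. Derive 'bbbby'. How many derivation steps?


Derivation: A => bA => bbA => bbbA => bbbbA => bbbby
Steps: 5


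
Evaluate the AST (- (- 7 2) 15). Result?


Evaluate inner: (- 7 2) = 5
Evaluate root: (- 5 15) = -10
Result: -10


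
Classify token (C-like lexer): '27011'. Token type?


Pattern: digits only
Type: INTEGER_LITERAL


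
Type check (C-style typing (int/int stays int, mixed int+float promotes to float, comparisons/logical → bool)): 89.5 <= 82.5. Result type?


Operand types: float <= float
Rule: comparison yields bool
Result type: bool


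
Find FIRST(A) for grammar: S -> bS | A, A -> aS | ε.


Per alternative of A: FIRST(aS) = {a}; FIRST(ε) = {ε}
FIRST(A) = {a, ε}


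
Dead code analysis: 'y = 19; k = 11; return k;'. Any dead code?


y is assigned but never read
Dead: 'y = 19'


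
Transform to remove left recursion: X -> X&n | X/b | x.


Left-recursive alternatives: X&n, X/b; non-recursive: x
Introduce X': X -> xX', X' -> &nX' | /bX' | ε


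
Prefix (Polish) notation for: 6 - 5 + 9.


left-to-right (same/higher precedence on left): tree is (+ (- 6 5) 9)
Prefix: + - 6 5 9


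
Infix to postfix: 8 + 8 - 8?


Left to right (same or higher precedence on left)
Postfix: 8 8 + 8 -


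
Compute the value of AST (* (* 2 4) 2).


Evaluate inner: (* 2 4) = 8
Evaluate root: (* 8 2) = 16
Result: 16


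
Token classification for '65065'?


Pattern: digits only
Type: INTEGER_LITERAL


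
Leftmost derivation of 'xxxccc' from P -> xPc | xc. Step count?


Derivation: P => xPc => xxPcc => xxxccc
Steps: 3


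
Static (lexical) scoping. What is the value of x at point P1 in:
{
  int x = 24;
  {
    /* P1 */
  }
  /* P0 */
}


P1's block does not declare x; resolves to the enclosing declaration at depth 0
x = 24


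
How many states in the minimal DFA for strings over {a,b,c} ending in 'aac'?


Track the longest suffix of input matching a prefix of 'aac': 4 classes (prefixes of length 0..3)
Minimal DFA: 4 states


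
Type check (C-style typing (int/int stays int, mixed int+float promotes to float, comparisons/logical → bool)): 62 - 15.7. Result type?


Operand types: int - float
Rule: mixed int/float promotes to float; int/int stays int
Result type: float


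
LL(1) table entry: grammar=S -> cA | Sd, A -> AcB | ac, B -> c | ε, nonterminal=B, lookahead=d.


For [B, d]: ε is nullable and 'd' ∈ FOLLOW(B)
Entry: B -> ε
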